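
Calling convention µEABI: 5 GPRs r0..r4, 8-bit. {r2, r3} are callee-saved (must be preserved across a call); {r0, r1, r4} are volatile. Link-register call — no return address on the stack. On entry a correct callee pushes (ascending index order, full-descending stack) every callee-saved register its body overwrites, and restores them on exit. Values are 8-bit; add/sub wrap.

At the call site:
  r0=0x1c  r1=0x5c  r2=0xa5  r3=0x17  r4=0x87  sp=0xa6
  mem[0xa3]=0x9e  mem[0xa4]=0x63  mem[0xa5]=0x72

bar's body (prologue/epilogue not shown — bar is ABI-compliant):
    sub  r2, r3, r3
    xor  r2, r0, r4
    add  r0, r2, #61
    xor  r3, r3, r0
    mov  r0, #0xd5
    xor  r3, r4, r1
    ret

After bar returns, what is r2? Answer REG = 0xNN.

REG = 0xa5

prologue: push r2 -> mem[0xa5]=0xa5, sp=0xa5
prologue: push r3 -> mem[0xa4]=0x17, sp=0xa4
body[0] sub  r2, r3, r3 -> r2=0x00
body[1] xor  r2, r0, r4 -> r2=0x9b
body[2] add  r0, r2, #61 -> r0=0xd8
body[3] xor  r3, r3, r0 -> r3=0xcf
body[4] mov  r0, #0xd5 -> r0=0xd5
body[5] xor  r3, r4, r1 -> r3=0xdb
epilogue: pop r3=0x17, sp=0xa5
epilogue: pop r2=0xa5, sp=0xa6
r2 is callee-saved -> restored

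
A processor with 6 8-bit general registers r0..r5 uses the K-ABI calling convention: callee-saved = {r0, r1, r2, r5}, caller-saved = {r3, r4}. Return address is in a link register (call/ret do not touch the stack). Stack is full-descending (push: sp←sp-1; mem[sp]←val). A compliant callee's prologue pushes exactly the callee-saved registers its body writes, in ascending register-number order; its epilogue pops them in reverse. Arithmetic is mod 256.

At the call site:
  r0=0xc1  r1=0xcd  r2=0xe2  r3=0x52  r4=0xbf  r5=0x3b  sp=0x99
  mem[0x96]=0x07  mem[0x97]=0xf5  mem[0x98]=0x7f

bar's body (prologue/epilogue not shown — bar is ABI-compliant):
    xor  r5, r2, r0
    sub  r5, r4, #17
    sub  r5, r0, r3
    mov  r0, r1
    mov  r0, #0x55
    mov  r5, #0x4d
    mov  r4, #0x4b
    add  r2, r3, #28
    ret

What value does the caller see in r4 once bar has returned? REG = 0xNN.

REG = 0x4b

prologue: push r0 -> mem[0x98]=0xc1, sp=0x98
prologue: push r2 -> mem[0x97]=0xe2, sp=0x97
prologue: push r5 -> mem[0x96]=0x3b, sp=0x96
body[0] xor  r5, r2, r0 -> r5=0x23
body[1] sub  r5, r4, #17 -> r5=0xae
body[2] sub  r5, r0, r3 -> r5=0x6f
body[3] mov  r0, r1 -> r0=0xcd
body[4] mov  r0, #0x55 -> r0=0x55
body[5] mov  r5, #0x4d -> r5=0x4d
body[6] mov  r4, #0x4b -> r4=0x4b
body[7] add  r2, r3, #28 -> r2=0x6e
epilogue: pop r5=0x3b, sp=0x97
epilogue: pop r2=0xe2, sp=0x98
epilogue: pop r0=0xc1, sp=0x99
r4 is caller-saved -> body value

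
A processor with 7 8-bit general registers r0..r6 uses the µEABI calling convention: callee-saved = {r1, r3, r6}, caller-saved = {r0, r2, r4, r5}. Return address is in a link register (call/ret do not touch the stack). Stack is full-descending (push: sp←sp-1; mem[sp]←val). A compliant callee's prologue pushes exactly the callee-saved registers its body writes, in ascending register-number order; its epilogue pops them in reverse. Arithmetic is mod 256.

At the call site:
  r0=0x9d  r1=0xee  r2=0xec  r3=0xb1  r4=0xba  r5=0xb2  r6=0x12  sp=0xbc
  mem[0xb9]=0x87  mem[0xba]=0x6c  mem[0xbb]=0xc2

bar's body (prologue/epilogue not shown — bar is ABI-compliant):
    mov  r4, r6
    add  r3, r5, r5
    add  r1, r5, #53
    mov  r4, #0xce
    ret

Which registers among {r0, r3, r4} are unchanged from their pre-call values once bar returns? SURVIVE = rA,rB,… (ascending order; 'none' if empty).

SURVIVE = r0,r3

prologue: push r1 → mem[0xbb]=0xee, sp=0xbb
prologue: push r3 → mem[0xba]=0xb1, sp=0xba
body[0] mov  r4, r6 → r4=0x12
body[1] add  r3, r5, r5 → r3=0x64
body[2] add  r1, r5, #53 → r1=0xe7
body[3] mov  r4, #0xce → r4=0xce
epilogue: pop r3=0xb1, sp=0xbb
epilogue: pop r1=0xee, sp=0xbc
r0: caller-saved, written=False
r3: callee-saved, written=True
r4: caller-saved, written=True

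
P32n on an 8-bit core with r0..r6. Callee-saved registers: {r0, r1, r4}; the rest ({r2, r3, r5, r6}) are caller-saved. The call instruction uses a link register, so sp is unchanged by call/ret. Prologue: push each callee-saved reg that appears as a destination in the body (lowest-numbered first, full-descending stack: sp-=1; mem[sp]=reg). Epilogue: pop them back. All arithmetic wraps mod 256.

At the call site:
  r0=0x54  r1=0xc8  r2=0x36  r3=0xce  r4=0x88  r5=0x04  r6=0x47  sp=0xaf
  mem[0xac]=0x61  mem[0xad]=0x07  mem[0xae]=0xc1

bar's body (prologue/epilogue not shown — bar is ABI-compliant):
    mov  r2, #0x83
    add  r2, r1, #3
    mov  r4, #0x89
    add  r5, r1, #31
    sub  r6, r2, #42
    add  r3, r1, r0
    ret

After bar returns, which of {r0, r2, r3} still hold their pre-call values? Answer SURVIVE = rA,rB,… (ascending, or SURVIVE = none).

prologue: push r4 -> mem[0xae]=0x88, sp=0xae
body[0] mov  r2, #0x83 -> r2=0x83
body[1] add  r2, r1, #3 -> r2=0xcb
body[2] mov  r4, #0x89 -> r4=0x89
body[3] add  r5, r1, #31 -> r5=0xe7
body[4] sub  r6, r2, #42 -> r6=0xa1
body[5] add  r3, r1, r0 -> r3=0x1c
epilogue: pop r4=0x88, sp=0xaf
r0: callee-saved, written=False
r2: caller-saved, written=True
r3: caller-saved, written=True

SURVIVE = r0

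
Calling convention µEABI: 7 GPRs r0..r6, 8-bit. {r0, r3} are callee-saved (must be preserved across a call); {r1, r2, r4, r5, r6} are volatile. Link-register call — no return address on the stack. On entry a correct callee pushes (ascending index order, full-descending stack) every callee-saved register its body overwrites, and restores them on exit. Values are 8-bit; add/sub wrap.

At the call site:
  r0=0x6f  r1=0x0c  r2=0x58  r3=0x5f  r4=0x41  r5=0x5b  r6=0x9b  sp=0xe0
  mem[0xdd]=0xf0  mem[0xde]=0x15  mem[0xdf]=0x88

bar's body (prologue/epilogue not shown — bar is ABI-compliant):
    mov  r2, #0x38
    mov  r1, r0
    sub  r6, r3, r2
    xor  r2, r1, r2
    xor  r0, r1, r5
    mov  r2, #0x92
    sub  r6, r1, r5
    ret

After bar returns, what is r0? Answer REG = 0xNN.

REG = 0x6f

prologue: push r0 → mem[0xdf]=0x6f, sp=0xdf
body[0] mov  r2, #0x38 → r2=0x38
body[1] mov  r1, r0 → r1=0x6f
body[2] sub  r6, r3, r2 → r6=0x27
body[3] xor  r2, r1, r2 → r2=0x57
body[4] xor  r0, r1, r5 → r0=0x34
body[5] mov  r2, #0x92 → r2=0x92
body[6] sub  r6, r1, r5 → r6=0x14
epilogue: pop r0=0x6f, sp=0xe0
r0 is callee-saved → restored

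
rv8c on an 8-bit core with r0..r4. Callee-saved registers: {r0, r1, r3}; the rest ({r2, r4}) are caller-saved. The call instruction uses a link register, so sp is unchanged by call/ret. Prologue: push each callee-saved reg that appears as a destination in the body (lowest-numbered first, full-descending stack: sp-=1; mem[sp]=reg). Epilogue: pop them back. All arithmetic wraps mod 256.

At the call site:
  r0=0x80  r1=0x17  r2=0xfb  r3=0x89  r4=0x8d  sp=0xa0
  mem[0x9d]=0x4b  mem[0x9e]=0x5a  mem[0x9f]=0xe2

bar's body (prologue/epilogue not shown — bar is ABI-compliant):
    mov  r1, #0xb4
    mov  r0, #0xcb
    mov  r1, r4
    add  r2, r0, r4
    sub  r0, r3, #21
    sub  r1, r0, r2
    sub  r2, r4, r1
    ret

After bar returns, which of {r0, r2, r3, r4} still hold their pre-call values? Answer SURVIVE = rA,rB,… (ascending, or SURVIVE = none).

SURVIVE = r0,r3,r4

prologue: push r0 → mem[0x9f]=0x80, sp=0x9f
prologue: push r1 → mem[0x9e]=0x17, sp=0x9e
body[0] mov  r1, #0xb4 → r1=0xb4
body[1] mov  r0, #0xcb → r0=0xcb
body[2] mov  r1, r4 → r1=0x8d
body[3] add  r2, r0, r4 → r2=0x58
body[4] sub  r0, r3, #21 → r0=0x74
body[5] sub  r1, r0, r2 → r1=0x1c
body[6] sub  r2, r4, r1 → r2=0x71
epilogue: pop r1=0x17, sp=0x9f
epilogue: pop r0=0x80, sp=0xa0
r0: callee-saved, written=True
r2: caller-saved, written=True
r3: callee-saved, written=False
r4: caller-saved, written=False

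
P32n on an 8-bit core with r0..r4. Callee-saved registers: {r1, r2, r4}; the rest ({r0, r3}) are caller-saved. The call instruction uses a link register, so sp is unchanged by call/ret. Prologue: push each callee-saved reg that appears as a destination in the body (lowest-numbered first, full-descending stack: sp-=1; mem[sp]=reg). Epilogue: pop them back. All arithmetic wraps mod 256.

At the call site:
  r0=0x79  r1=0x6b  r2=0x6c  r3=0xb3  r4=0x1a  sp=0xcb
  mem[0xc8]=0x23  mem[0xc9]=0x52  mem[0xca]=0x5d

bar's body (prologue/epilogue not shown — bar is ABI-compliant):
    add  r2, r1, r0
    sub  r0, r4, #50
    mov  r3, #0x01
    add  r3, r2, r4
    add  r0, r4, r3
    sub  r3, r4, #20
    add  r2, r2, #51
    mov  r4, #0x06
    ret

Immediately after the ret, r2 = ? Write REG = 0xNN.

prologue: push r2 → mem[0xca]=0x6c, sp=0xca
prologue: push r4 → mem[0xc9]=0x1a, sp=0xc9
body[0] add  r2, r1, r0 → r2=0xe4
body[1] sub  r0, r4, #50 → r0=0xe8
body[2] mov  r3, #0x01 → r3=0x01
body[3] add  r3, r2, r4 → r3=0xfe
body[4] add  r0, r4, r3 → r0=0x18
body[5] sub  r3, r4, #20 → r3=0x06
body[6] add  r2, r2, #51 → r2=0x17
body[7] mov  r4, #0x06 → r4=0x06
epilogue: pop r4=0x1a, sp=0xca
epilogue: pop r2=0x6c, sp=0xcb
r2 is callee-saved → restored

REG = 0x6c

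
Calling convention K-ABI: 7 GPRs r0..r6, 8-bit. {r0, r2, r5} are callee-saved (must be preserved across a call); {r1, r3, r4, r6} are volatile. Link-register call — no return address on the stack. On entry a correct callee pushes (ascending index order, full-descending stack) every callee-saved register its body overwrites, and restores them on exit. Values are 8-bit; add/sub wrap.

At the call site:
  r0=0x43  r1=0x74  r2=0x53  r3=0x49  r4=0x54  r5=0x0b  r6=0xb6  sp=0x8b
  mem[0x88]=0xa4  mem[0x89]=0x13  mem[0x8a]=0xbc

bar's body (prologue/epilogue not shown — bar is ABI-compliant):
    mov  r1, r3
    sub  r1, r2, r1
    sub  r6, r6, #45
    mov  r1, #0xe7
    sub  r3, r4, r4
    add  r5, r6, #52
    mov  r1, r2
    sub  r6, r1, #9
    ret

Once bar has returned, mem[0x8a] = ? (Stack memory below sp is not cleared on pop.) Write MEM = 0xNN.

prologue: push r5 -> mem[0x8a]=0x0b, sp=0x8a
body[0] mov  r1, r3 -> r1=0x49
body[1] sub  r1, r2, r1 -> r1=0x0a
body[2] sub  r6, r6, #45 -> r6=0x89
body[3] mov  r1, #0xe7 -> r1=0xe7
body[4] sub  r3, r4, r4 -> r3=0x00
body[5] add  r5, r6, #52 -> r5=0xbd
body[6] mov  r1, r2 -> r1=0x53
body[7] sub  r6, r1, #9 -> r6=0x4a
epilogue: pop r5=0x0b, sp=0x8b
prologue pushed ['r5'] at ['0x8a']

MEM = 0x0b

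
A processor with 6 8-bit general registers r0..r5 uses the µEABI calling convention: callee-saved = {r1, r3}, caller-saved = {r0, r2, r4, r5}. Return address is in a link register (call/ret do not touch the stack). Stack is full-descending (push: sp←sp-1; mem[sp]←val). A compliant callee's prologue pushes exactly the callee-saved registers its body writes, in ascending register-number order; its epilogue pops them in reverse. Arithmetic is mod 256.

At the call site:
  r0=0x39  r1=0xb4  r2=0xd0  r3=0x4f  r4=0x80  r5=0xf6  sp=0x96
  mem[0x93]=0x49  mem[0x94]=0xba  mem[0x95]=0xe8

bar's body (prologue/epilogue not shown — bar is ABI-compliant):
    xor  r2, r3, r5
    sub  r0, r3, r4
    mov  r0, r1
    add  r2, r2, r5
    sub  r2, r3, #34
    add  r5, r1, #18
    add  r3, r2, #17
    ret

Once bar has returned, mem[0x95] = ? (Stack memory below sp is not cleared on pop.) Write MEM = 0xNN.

MEM = 0x4f

prologue: push r3 -> mem[0x95]=0x4f, sp=0x95
body[0] xor  r2, r3, r5 -> r2=0xb9
body[1] sub  r0, r3, r4 -> r0=0xcf
body[2] mov  r0, r1 -> r0=0xb4
body[3] add  r2, r2, r5 -> r2=0xaf
body[4] sub  r2, r3, #34 -> r2=0x2d
body[5] add  r5, r1, #18 -> r5=0xc6
body[6] add  r3, r2, #17 -> r3=0x3e
epilogue: pop r3=0x4f, sp=0x96
prologue pushed ['r3'] at ['0x95']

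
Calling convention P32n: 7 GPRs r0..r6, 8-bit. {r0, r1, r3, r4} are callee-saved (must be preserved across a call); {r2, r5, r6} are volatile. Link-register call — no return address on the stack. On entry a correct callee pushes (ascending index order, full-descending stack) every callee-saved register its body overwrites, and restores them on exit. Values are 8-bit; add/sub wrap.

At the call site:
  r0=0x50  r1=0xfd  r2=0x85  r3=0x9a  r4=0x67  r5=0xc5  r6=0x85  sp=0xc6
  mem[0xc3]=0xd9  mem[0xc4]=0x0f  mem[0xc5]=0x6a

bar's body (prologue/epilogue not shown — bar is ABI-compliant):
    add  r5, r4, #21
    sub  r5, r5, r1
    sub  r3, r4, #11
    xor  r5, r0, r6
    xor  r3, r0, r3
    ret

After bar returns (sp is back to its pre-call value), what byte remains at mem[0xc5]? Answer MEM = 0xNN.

MEM = 0x9a

prologue: push r3 -> mem[0xc5]=0x9a, sp=0xc5
body[0] add  r5, r4, #21 -> r5=0x7c
body[1] sub  r5, r5, r1 -> r5=0x7f
body[2] sub  r3, r4, #11 -> r3=0x5c
body[3] xor  r5, r0, r6 -> r5=0xd5
body[4] xor  r3, r0, r3 -> r3=0x0c
epilogue: pop r3=0x9a, sp=0xc6
prologue pushed ['r3'] at ['0xc5']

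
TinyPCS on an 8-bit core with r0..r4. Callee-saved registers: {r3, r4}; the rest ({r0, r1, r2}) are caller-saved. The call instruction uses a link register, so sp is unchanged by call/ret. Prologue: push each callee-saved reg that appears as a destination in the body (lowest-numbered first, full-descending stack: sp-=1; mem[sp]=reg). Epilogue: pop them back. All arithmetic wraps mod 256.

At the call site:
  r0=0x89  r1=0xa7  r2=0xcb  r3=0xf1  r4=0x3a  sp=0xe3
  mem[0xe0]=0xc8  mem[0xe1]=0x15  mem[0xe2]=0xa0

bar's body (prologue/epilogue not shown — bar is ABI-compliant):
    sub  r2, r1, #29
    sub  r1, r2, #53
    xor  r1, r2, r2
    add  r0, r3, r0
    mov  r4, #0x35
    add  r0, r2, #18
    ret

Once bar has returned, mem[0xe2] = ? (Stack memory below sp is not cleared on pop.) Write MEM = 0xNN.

prologue: push r4 → mem[0xe2]=0x3a, sp=0xe2
body[0] sub  r2, r1, #29 → r2=0x8a
body[1] sub  r1, r2, #53 → r1=0x55
body[2] xor  r1, r2, r2 → r1=0x00
body[3] add  r0, r3, r0 → r0=0x7a
body[4] mov  r4, #0x35 → r4=0x35
body[5] add  r0, r2, #18 → r0=0x9c
epilogue: pop r4=0x3a, sp=0xe3
prologue pushed ['r4'] at ['0xe2']

MEM = 0x3a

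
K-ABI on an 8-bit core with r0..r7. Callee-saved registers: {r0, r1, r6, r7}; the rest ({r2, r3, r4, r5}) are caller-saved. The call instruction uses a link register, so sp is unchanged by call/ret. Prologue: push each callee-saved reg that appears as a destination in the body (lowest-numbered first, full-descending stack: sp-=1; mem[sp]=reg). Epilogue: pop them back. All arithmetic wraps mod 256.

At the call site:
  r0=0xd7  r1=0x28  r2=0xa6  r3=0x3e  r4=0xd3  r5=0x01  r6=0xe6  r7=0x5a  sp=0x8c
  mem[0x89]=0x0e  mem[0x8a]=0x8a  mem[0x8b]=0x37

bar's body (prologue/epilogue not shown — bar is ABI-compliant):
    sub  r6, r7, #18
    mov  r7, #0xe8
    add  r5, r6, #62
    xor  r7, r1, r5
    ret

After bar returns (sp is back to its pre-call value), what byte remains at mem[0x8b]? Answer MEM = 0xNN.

MEM = 0xe6

prologue: push r6 -> mem[0x8b]=0xe6, sp=0x8b
prologue: push r7 -> mem[0x8a]=0x5a, sp=0x8a
body[0] sub  r6, r7, #18 -> r6=0x48
body[1] mov  r7, #0xe8 -> r7=0xe8
body[2] add  r5, r6, #62 -> r5=0x86
body[3] xor  r7, r1, r5 -> r7=0xae
epilogue: pop r7=0x5a, sp=0x8b
epilogue: pop r6=0xe6, sp=0x8c
prologue pushed ['r6', 'r7'] at ['0x8b', '0x8a']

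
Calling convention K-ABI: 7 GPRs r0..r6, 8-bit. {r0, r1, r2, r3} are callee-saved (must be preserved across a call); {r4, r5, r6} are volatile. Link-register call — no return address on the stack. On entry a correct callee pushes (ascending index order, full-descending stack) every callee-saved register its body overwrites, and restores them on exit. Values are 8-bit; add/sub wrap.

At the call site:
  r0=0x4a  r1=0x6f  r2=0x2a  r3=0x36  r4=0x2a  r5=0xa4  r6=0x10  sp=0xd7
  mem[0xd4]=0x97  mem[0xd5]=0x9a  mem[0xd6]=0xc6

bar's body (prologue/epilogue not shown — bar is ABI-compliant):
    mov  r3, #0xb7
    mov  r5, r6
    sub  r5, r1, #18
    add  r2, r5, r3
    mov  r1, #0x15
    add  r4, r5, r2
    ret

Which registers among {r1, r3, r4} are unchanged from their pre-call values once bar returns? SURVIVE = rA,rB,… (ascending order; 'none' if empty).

SURVIVE = r1,r3

prologue: push r1 -> mem[0xd6]=0x6f, sp=0xd6
prologue: push r2 -> mem[0xd5]=0x2a, sp=0xd5
prologue: push r3 -> mem[0xd4]=0x36, sp=0xd4
body[0] mov  r3, #0xb7 -> r3=0xb7
body[1] mov  r5, r6 -> r5=0x10
body[2] sub  r5, r1, #18 -> r5=0x5d
body[3] add  r2, r5, r3 -> r2=0x14
body[4] mov  r1, #0x15 -> r1=0x15
body[5] add  r4, r5, r2 -> r4=0x71
epilogue: pop r3=0x36, sp=0xd5
epilogue: pop r2=0x2a, sp=0xd6
epilogue: pop r1=0x6f, sp=0xd7
r1: callee-saved, written=True
r3: callee-saved, written=True
r4: caller-saved, written=True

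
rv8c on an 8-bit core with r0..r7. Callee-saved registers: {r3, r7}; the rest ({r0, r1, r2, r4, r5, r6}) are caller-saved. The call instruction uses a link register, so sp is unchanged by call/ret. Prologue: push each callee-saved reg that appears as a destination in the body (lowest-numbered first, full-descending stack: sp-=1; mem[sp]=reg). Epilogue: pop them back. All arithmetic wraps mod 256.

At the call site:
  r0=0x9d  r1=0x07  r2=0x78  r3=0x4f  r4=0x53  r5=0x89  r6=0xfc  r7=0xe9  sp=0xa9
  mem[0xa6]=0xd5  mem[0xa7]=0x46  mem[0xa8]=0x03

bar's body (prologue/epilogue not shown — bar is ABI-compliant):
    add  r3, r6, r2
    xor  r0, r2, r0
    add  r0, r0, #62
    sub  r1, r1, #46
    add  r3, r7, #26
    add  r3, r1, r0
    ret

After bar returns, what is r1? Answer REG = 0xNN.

REG = 0xd9

prologue: push r3 -> mem[0xa8]=0x4f, sp=0xa8
body[0] add  r3, r6, r2 -> r3=0x74
body[1] xor  r0, r2, r0 -> r0=0xe5
body[2] add  r0, r0, #62 -> r0=0x23
body[3] sub  r1, r1, #46 -> r1=0xd9
body[4] add  r3, r7, #26 -> r3=0x03
body[5] add  r3, r1, r0 -> r3=0xfc
epilogue: pop r3=0x4f, sp=0xa9
r1 is caller-saved -> body value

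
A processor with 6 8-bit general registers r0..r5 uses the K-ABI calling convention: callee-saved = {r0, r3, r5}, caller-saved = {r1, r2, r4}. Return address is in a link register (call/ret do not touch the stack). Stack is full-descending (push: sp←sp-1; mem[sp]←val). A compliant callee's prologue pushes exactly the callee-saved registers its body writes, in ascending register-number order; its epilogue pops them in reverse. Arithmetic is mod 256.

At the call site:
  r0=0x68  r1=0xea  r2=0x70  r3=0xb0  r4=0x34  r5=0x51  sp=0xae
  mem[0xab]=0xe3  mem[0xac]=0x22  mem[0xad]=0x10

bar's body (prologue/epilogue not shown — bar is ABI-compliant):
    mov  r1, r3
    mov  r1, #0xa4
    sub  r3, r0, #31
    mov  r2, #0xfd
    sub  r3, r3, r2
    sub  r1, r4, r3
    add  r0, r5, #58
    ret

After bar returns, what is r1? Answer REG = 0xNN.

REG = 0xe8

prologue: push r0 → mem[0xad]=0x68, sp=0xad
prologue: push r3 → mem[0xac]=0xb0, sp=0xac
body[0] mov  r1, r3 → r1=0xb0
body[1] mov  r1, #0xa4 → r1=0xa4
body[2] sub  r3, r0, #31 → r3=0x49
body[3] mov  r2, #0xfd → r2=0xfd
body[4] sub  r3, r3, r2 → r3=0x4c
body[5] sub  r1, r4, r3 → r1=0xe8
body[6] add  r0, r5, #58 → r0=0x8b
epilogue: pop r3=0xb0, sp=0xad
epilogue: pop r0=0x68, sp=0xae
r1 is caller-saved → body value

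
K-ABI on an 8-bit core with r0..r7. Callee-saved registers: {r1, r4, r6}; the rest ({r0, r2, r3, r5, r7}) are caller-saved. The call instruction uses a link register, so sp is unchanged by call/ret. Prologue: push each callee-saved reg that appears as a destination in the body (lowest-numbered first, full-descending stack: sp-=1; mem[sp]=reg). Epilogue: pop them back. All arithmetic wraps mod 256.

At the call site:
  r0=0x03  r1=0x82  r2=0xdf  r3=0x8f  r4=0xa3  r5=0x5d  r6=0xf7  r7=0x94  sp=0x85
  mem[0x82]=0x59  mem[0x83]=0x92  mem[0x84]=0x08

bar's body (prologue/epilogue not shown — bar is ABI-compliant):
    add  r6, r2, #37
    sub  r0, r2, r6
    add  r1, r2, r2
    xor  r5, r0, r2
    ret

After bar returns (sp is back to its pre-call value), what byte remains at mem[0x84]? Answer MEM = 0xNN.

MEM = 0x82

prologue: push r1 -> mem[0x84]=0x82, sp=0x84
prologue: push r6 -> mem[0x83]=0xf7, sp=0x83
body[0] add  r6, r2, #37 -> r6=0x04
body[1] sub  r0, r2, r6 -> r0=0xdb
body[2] add  r1, r2, r2 -> r1=0xbe
body[3] xor  r5, r0, r2 -> r5=0x04
epilogue: pop r6=0xf7, sp=0x84
epilogue: pop r1=0x82, sp=0x85
prologue pushed ['r1', 'r6'] at ['0x84', '0x83']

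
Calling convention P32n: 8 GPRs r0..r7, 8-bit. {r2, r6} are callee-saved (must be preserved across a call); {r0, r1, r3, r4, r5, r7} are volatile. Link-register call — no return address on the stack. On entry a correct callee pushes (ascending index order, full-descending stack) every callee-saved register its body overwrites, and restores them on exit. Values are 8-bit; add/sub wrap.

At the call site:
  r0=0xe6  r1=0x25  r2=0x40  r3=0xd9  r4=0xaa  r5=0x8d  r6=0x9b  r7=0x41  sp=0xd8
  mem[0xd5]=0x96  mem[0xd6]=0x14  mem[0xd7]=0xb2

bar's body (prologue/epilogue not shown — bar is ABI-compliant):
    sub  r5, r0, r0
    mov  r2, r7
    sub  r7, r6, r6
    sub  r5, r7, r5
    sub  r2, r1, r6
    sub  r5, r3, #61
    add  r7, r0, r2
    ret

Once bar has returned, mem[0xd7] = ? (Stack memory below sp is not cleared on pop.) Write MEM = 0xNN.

prologue: push r2 -> mem[0xd7]=0x40, sp=0xd7
body[0] sub  r5, r0, r0 -> r5=0x00
body[1] mov  r2, r7 -> r2=0x41
body[2] sub  r7, r6, r6 -> r7=0x00
body[3] sub  r5, r7, r5 -> r5=0x00
body[4] sub  r2, r1, r6 -> r2=0x8a
body[5] sub  r5, r3, #61 -> r5=0x9c
body[6] add  r7, r0, r2 -> r7=0x70
epilogue: pop r2=0x40, sp=0xd8
prologue pushed ['r2'] at ['0xd7']

MEM = 0x40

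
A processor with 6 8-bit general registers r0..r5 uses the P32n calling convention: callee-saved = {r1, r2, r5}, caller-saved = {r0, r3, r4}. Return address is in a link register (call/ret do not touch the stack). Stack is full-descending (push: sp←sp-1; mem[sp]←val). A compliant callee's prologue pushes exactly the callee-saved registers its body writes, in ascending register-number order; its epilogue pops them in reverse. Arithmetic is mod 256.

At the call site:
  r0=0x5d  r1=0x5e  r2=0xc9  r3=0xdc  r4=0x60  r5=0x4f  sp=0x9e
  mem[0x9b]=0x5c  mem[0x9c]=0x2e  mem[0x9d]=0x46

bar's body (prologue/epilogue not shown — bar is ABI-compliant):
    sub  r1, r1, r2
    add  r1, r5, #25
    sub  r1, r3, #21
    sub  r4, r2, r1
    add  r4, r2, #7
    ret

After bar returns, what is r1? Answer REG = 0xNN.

REG = 0x5e

prologue: push r1 → mem[0x9d]=0x5e, sp=0x9d
body[0] sub  r1, r1, r2 → r1=0x95
body[1] add  r1, r5, #25 → r1=0x68
body[2] sub  r1, r3, #21 → r1=0xc7
body[3] sub  r4, r2, r1 → r4=0x02
body[4] add  r4, r2, #7 → r4=0xd0
epilogue: pop r1=0x5e, sp=0x9e
r1 is callee-saved → restored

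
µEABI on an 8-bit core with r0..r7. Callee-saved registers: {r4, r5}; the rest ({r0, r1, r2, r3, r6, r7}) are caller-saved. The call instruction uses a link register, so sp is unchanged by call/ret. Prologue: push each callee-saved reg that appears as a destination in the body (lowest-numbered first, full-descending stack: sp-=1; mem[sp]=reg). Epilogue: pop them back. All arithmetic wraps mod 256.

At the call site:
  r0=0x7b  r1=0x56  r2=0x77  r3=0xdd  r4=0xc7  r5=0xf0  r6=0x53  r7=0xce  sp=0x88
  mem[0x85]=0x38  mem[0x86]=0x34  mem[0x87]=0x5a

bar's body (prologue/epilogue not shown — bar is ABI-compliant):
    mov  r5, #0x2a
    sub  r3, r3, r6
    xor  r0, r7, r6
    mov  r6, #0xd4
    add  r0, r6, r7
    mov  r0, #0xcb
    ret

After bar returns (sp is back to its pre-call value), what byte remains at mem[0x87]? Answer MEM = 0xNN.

MEM = 0xf0

prologue: push r5 → mem[0x87]=0xf0, sp=0x87
body[0] mov  r5, #0x2a → r5=0x2a
body[1] sub  r3, r3, r6 → r3=0x8a
body[2] xor  r0, r7, r6 → r0=0x9d
body[3] mov  r6, #0xd4 → r6=0xd4
body[4] add  r0, r6, r7 → r0=0xa2
body[5] mov  r0, #0xcb → r0=0xcb
epilogue: pop r5=0xf0, sp=0x88
prologue pushed ['r5'] at ['0x87']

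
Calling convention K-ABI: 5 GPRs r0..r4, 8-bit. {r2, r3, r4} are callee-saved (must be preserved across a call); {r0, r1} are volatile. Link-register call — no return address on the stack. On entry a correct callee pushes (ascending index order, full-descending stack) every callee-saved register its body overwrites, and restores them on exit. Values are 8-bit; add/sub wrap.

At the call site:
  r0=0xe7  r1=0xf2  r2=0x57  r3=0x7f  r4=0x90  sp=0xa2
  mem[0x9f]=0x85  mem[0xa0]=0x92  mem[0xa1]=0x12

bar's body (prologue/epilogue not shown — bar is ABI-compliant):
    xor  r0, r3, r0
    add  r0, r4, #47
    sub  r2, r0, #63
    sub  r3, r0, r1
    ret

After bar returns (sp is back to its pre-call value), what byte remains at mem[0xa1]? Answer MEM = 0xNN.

MEM = 0x57

prologue: push r2 → mem[0xa1]=0x57, sp=0xa1
prologue: push r3 → mem[0xa0]=0x7f, sp=0xa0
body[0] xor  r0, r3, r0 → r0=0x98
body[1] add  r0, r4, #47 → r0=0xbf
body[2] sub  r2, r0, #63 → r2=0x80
body[3] sub  r3, r0, r1 → r3=0xcd
epilogue: pop r3=0x7f, sp=0xa1
epilogue: pop r2=0x57, sp=0xa2
prologue pushed ['r2', 'r3'] at ['0xa1', '0xa0']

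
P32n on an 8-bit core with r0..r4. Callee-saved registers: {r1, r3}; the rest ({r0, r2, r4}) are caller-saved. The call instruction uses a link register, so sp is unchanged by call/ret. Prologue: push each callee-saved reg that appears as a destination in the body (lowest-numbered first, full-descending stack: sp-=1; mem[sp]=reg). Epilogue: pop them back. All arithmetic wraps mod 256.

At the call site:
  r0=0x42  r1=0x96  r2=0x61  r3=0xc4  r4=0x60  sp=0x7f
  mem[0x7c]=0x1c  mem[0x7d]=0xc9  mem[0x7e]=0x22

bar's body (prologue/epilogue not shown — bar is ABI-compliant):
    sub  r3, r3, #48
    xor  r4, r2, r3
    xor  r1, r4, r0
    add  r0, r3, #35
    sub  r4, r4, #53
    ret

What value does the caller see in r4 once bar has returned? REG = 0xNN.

prologue: push r1 -> mem[0x7e]=0x96, sp=0x7e
prologue: push r3 -> mem[0x7d]=0xc4, sp=0x7d
body[0] sub  r3, r3, #48 -> r3=0x94
body[1] xor  r4, r2, r3 -> r4=0xf5
body[2] xor  r1, r4, r0 -> r1=0xb7
body[3] add  r0, r3, #35 -> r0=0xb7
body[4] sub  r4, r4, #53 -> r4=0xc0
epilogue: pop r3=0xc4, sp=0x7e
epilogue: pop r1=0x96, sp=0x7f
r4 is caller-saved -> body value

REG = 0xc0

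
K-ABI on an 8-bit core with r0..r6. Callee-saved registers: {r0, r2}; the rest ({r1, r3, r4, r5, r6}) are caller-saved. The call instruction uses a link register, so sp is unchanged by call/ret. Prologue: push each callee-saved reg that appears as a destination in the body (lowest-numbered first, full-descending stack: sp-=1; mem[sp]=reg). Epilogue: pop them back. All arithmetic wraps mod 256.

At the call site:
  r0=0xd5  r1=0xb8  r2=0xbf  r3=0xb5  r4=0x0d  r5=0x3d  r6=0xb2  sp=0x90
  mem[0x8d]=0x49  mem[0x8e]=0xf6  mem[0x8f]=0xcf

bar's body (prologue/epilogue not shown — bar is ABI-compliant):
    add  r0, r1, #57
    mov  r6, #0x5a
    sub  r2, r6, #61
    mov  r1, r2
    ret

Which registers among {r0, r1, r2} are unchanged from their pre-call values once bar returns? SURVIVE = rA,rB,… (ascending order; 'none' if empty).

SURVIVE = r0,r2

prologue: push r0 -> mem[0x8f]=0xd5, sp=0x8f
prologue: push r2 -> mem[0x8e]=0xbf, sp=0x8e
body[0] add  r0, r1, #57 -> r0=0xf1
body[1] mov  r6, #0x5a -> r6=0x5a
body[2] sub  r2, r6, #61 -> r2=0x1d
body[3] mov  r1, r2 -> r1=0x1d
epilogue: pop r2=0xbf, sp=0x8f
epilogue: pop r0=0xd5, sp=0x90
r0: callee-saved, written=True
r1: caller-saved, written=True
r2: callee-saved, written=True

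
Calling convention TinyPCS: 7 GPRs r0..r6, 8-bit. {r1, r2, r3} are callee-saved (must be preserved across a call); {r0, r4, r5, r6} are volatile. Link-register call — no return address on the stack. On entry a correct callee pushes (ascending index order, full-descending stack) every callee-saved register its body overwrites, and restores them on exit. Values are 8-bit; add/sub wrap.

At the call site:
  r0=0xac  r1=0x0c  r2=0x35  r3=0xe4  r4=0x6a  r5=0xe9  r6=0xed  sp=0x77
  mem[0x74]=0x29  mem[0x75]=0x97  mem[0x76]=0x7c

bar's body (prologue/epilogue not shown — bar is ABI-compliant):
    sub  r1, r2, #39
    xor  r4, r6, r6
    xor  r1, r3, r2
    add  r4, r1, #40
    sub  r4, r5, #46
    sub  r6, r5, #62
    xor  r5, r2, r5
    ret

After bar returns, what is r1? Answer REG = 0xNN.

REG = 0x0c

prologue: push r1 -> mem[0x76]=0x0c, sp=0x76
body[0] sub  r1, r2, #39 -> r1=0x0e
body[1] xor  r4, r6, r6 -> r4=0x00
body[2] xor  r1, r3, r2 -> r1=0xd1
body[3] add  r4, r1, #40 -> r4=0xf9
body[4] sub  r4, r5, #46 -> r4=0xbb
body[5] sub  r6, r5, #62 -> r6=0xab
body[6] xor  r5, r2, r5 -> r5=0xdc
epilogue: pop r1=0x0c, sp=0x77
r1 is callee-saved -> restored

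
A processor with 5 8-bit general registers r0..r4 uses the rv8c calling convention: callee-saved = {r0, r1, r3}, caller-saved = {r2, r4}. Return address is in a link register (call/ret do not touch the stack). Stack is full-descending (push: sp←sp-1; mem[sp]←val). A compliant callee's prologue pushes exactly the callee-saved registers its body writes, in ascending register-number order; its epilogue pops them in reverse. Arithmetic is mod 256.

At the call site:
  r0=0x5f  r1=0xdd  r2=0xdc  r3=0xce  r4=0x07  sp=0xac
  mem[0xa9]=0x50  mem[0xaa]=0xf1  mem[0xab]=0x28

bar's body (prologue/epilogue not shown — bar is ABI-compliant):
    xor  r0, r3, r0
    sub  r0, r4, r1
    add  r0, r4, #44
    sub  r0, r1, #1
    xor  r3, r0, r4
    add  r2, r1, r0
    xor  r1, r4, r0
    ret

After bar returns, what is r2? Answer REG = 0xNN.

prologue: push r0 → mem[0xab]=0x5f, sp=0xab
prologue: push r1 → mem[0xaa]=0xdd, sp=0xaa
prologue: push r3 → mem[0xa9]=0xce, sp=0xa9
body[0] xor  r0, r3, r0 → r0=0x91
body[1] sub  r0, r4, r1 → r0=0x2a
body[2] add  r0, r4, #44 → r0=0x33
body[3] sub  r0, r1, #1 → r0=0xdc
body[4] xor  r3, r0, r4 → r3=0xdb
body[5] add  r2, r1, r0 → r2=0xb9
body[6] xor  r1, r4, r0 → r1=0xdb
epilogue: pop r3=0xce, sp=0xaa
epilogue: pop r1=0xdd, sp=0xab
epilogue: pop r0=0x5f, sp=0xac
r2 is caller-saved → body value

REG = 0xb9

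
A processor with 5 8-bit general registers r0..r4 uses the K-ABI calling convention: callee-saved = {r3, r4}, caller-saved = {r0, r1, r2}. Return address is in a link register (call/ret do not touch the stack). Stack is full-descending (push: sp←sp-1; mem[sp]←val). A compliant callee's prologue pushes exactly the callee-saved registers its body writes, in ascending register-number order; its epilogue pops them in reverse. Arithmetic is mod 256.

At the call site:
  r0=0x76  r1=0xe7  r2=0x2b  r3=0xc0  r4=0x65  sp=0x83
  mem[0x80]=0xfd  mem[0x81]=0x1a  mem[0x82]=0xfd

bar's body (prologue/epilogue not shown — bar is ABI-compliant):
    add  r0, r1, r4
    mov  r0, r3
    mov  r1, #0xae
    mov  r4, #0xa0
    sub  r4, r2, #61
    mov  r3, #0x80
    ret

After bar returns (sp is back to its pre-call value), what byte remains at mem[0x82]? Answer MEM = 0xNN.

prologue: push r3 -> mem[0x82]=0xc0, sp=0x82
prologue: push r4 -> mem[0x81]=0x65, sp=0x81
body[0] add  r0, r1, r4 -> r0=0x4c
body[1] mov  r0, r3 -> r0=0xc0
body[2] mov  r1, #0xae -> r1=0xae
body[3] mov  r4, #0xa0 -> r4=0xa0
body[4] sub  r4, r2, #61 -> r4=0xee
body[5] mov  r3, #0x80 -> r3=0x80
epilogue: pop r4=0x65, sp=0x82
epilogue: pop r3=0xc0, sp=0x83
prologue pushed ['r3', 'r4'] at ['0x82', '0x81']

MEM = 0xc0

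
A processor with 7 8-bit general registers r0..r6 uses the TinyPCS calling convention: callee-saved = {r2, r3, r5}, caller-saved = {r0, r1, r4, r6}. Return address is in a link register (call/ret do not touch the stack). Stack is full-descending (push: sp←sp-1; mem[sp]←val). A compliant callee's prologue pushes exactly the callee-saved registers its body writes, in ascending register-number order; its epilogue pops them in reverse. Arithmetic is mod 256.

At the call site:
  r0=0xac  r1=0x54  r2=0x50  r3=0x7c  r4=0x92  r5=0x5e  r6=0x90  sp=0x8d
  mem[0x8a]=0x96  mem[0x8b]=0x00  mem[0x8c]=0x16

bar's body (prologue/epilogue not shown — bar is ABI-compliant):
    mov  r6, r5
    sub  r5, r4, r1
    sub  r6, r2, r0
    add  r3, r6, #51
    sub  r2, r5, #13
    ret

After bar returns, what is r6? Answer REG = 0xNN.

prologue: push r2 -> mem[0x8c]=0x50, sp=0x8c
prologue: push r3 -> mem[0x8b]=0x7c, sp=0x8b
prologue: push r5 -> mem[0x8a]=0x5e, sp=0x8a
body[0] mov  r6, r5 -> r6=0x5e
body[1] sub  r5, r4, r1 -> r5=0x3e
body[2] sub  r6, r2, r0 -> r6=0xa4
body[3] add  r3, r6, #51 -> r3=0xd7
body[4] sub  r2, r5, #13 -> r2=0x31
epilogue: pop r5=0x5e, sp=0x8b
epilogue: pop r3=0x7c, sp=0x8c
epilogue: pop r2=0x50, sp=0x8d
r6 is caller-saved -> body value

REG = 0xa4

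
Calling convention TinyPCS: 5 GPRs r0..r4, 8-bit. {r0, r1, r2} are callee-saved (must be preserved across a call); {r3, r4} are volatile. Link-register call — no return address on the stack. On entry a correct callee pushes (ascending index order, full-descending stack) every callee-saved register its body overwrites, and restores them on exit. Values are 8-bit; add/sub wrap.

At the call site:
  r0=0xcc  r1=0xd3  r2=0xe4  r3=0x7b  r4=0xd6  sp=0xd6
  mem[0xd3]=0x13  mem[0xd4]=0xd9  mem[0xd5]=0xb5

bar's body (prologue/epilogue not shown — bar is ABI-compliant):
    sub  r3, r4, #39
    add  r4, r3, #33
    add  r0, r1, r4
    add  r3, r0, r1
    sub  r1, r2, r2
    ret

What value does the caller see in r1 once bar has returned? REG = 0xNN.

REG = 0xd3

prologue: push r0 → mem[0xd5]=0xcc, sp=0xd5
prologue: push r1 → mem[0xd4]=0xd3, sp=0xd4
body[0] sub  r3, r4, #39 → r3=0xaf
body[1] add  r4, r3, #33 → r4=0xd0
body[2] add  r0, r1, r4 → r0=0xa3
body[3] add  r3, r0, r1 → r3=0x76
body[4] sub  r1, r2, r2 → r1=0x00
epilogue: pop r1=0xd3, sp=0xd5
epilogue: pop r0=0xcc, sp=0xd6
r1 is callee-saved → restored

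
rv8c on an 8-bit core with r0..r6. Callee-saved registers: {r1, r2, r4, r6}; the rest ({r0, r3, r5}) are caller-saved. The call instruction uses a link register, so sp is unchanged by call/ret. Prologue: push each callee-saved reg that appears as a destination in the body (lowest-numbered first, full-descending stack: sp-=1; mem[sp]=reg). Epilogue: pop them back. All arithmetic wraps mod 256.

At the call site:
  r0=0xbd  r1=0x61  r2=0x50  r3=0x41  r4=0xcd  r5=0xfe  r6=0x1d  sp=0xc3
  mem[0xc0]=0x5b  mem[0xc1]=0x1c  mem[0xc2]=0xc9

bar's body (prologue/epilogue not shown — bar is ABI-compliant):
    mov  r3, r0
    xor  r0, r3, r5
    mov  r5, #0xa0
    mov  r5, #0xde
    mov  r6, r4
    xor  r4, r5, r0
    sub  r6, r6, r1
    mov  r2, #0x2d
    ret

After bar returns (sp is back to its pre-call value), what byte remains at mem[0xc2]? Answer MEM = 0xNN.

MEM = 0x50

prologue: push r2 → mem[0xc2]=0x50, sp=0xc2
prologue: push r4 → mem[0xc1]=0xcd, sp=0xc1
prologue: push r6 → mem[0xc0]=0x1d, sp=0xc0
body[0] mov  r3, r0 → r3=0xbd
body[1] xor  r0, r3, r5 → r0=0x43
body[2] mov  r5, #0xa0 → r5=0xa0
body[3] mov  r5, #0xde → r5=0xde
body[4] mov  r6, r4 → r6=0xcd
body[5] xor  r4, r5, r0 → r4=0x9d
body[6] sub  r6, r6, r1 → r6=0x6c
body[7] mov  r2, #0x2d → r2=0x2d
epilogue: pop r6=0x1d, sp=0xc1
epilogue: pop r4=0xcd, sp=0xc2
epilogue: pop r2=0x50, sp=0xc3
prologue pushed ['r2', 'r4', 'r6'] at ['0xc2', '0xc1', '0xc0']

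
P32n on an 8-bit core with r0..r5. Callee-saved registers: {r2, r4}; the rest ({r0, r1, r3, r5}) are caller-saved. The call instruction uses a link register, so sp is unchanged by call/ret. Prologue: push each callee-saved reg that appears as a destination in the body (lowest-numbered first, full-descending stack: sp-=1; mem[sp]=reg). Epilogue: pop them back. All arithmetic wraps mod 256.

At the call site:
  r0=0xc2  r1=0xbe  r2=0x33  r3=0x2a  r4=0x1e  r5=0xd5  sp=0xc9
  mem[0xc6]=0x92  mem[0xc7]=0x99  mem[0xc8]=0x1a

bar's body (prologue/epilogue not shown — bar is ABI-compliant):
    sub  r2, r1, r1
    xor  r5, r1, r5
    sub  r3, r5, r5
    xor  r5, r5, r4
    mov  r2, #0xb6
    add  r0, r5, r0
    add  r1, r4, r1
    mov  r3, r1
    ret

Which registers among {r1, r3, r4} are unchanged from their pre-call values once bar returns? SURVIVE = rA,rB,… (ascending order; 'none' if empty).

prologue: push r2 → mem[0xc8]=0x33, sp=0xc8
body[0] sub  r2, r1, r1 → r2=0x00
body[1] xor  r5, r1, r5 → r5=0x6b
body[2] sub  r3, r5, r5 → r3=0x00
body[3] xor  r5, r5, r4 → r5=0x75
body[4] mov  r2, #0xb6 → r2=0xb6
body[5] add  r0, r5, r0 → r0=0x37
body[6] add  r1, r4, r1 → r1=0xdc
body[7] mov  r3, r1 → r3=0xdc
epilogue: pop r2=0x33, sp=0xc9
r1: caller-saved, written=True
r3: caller-saved, written=True
r4: callee-saved, written=False

SURVIVE = r4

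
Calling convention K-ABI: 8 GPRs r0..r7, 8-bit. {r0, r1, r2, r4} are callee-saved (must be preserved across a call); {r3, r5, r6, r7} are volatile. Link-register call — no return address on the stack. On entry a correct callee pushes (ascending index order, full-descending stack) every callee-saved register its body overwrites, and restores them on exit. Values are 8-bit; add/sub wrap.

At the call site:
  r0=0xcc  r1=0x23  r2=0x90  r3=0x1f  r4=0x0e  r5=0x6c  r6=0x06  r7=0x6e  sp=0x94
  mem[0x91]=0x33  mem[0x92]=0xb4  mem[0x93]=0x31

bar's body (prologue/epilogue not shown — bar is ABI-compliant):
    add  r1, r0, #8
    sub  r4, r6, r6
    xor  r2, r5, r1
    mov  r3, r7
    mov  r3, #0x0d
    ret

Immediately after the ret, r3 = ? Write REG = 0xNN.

prologue: push r1 -> mem[0x93]=0x23, sp=0x93
prologue: push r2 -> mem[0x92]=0x90, sp=0x92
prologue: push r4 -> mem[0x91]=0x0e, sp=0x91
body[0] add  r1, r0, #8 -> r1=0xd4
body[1] sub  r4, r6, r6 -> r4=0x00
body[2] xor  r2, r5, r1 -> r2=0xb8
body[3] mov  r3, r7 -> r3=0x6e
body[4] mov  r3, #0x0d -> r3=0x0d
epilogue: pop r4=0x0e, sp=0x92
epilogue: pop r2=0x90, sp=0x93
epilogue: pop r1=0x23, sp=0x94
r3 is caller-saved -> body value

REG = 0x0d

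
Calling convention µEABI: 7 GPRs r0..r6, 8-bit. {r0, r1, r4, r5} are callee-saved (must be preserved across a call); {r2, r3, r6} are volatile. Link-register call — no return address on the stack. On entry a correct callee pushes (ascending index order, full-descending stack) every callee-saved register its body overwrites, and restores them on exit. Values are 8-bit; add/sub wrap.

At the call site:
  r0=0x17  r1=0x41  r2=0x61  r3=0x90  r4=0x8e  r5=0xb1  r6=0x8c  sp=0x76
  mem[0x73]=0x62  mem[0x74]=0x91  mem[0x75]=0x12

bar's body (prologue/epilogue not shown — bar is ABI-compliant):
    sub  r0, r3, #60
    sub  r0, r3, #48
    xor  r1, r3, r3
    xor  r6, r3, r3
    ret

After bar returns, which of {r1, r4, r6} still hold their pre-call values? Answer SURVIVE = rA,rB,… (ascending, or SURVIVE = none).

prologue: push r0 -> mem[0x75]=0x17, sp=0x75
prologue: push r1 -> mem[0x74]=0x41, sp=0x74
body[0] sub  r0, r3, #60 -> r0=0x54
body[1] sub  r0, r3, #48 -> r0=0x60
body[2] xor  r1, r3, r3 -> r1=0x00
body[3] xor  r6, r3, r3 -> r6=0x00
epilogue: pop r1=0x41, sp=0x75
epilogue: pop r0=0x17, sp=0x76
r1: callee-saved, written=True
r4: callee-saved, written=False
r6: caller-saved, written=True

SURVIVE = r1,r4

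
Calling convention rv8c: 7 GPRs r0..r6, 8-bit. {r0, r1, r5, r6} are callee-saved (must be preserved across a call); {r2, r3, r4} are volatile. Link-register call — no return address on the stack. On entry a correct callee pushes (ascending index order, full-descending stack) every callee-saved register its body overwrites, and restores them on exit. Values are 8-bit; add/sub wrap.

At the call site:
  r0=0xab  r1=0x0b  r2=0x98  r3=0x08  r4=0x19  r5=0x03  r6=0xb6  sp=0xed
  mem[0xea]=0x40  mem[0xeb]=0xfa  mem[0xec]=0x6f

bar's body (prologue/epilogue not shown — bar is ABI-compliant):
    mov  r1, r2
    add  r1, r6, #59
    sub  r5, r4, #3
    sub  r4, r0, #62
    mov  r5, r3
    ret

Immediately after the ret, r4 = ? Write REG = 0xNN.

REG = 0x6d

prologue: push r1 -> mem[0xec]=0x0b, sp=0xec
prologue: push r5 -> mem[0xeb]=0x03, sp=0xeb
body[0] mov  r1, r2 -> r1=0x98
body[1] add  r1, r6, #59 -> r1=0xf1
body[2] sub  r5, r4, #3 -> r5=0x16
body[3] sub  r4, r0, #62 -> r4=0x6d
body[4] mov  r5, r3 -> r5=0x08
epilogue: pop r5=0x03, sp=0xec
epilogue: pop r1=0x0b, sp=0xed
r4 is caller-saved -> body value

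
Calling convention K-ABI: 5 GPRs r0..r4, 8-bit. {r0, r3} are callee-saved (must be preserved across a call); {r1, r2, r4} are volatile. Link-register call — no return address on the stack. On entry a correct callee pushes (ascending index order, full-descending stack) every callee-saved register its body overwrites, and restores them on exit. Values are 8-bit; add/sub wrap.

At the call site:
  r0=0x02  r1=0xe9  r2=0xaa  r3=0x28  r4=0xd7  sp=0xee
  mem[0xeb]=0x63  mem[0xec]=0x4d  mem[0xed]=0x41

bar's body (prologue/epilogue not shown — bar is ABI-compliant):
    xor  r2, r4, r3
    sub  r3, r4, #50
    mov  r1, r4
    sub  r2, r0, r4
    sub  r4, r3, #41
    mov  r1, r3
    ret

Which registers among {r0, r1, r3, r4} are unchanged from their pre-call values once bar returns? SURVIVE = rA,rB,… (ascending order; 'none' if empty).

SURVIVE = r0,r3

prologue: push r3 -> mem[0xed]=0x28, sp=0xed
body[0] xor  r2, r4, r3 -> r2=0xff
body[1] sub  r3, r4, #50 -> r3=0xa5
body[2] mov  r1, r4 -> r1=0xd7
body[3] sub  r2, r0, r4 -> r2=0x2b
body[4] sub  r4, r3, #41 -> r4=0x7c
body[5] mov  r1, r3 -> r1=0xa5
epilogue: pop r3=0x28, sp=0xee
r0: callee-saved, written=False
r1: caller-saved, written=True
r3: callee-saved, written=True
r4: caller-saved, written=True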